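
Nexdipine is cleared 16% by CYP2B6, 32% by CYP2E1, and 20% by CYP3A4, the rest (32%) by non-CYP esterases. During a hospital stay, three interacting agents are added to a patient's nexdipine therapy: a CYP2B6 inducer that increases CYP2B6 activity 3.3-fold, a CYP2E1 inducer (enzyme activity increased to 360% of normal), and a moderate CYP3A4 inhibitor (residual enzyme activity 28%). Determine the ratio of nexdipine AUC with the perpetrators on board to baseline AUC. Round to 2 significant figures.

CYP2B6: 0.16 × 3.3 = 0.528
CYP2E1: 0.32 × 3.6 = 1.152
CYP3A4: 0.2 × 0.28 = 0.056
Other: 0.32 (unchanged)
CL_new/CL_old = 0.528 + 1.152 + 0.056 + 0.32 = 2.056.
AUC ∝ 1/CL: fold-change = 1 / 2.056 = 0.49.

0.49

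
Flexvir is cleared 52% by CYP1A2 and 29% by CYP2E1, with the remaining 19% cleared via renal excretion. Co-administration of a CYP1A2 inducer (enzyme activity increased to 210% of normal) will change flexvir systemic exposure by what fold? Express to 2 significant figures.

The CYP1A2 pathway (52% of clearance) rises to 2.1× activity: 0.52 × 2.1 = 1.092.
CYP2E1 (29%) and the residual 19% are unaffected.
Relative clearance = 1.092 + 0.29 + 0.19 = 1.572.
Systemic exposure is inversely proportional to clearance, so the fold-change is 1 / 1.572 = 0.64.

0.64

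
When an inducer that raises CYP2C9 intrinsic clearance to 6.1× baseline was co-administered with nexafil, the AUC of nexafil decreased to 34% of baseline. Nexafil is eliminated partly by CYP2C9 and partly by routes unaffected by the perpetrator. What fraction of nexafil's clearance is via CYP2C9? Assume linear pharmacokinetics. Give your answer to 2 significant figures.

0.38

Let fm be the CYP2C9 fraction. New clearance relative to baseline = fm × 6.1 + (1 − fm).
AUC ratio = 1 / (new CL fraction), so new CL fraction = 1 / 0.340 = 2.941.
fm × 6.1 + 1 − fm = 2.941  ⇒  fm × (6.1 − 1) = 1.941  ⇒  fm = 0.38.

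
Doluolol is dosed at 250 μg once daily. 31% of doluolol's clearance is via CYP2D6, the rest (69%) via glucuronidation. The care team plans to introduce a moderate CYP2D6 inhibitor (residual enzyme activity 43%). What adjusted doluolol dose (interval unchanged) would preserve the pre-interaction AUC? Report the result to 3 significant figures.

206 μg

The CYP2D6 pathway (31% of clearance) drops to 0.43× activity: 0.31 × 0.43 = 0.1333.
Non-CYP routes (69%) are unchanged.
New clearance relative to baseline: 0.1333 + 0.69 = 0.8233.
Exposure is unchanged when dose changes in proportion to clearance. New dose = 250 μg × 0.8233 = 206 μg.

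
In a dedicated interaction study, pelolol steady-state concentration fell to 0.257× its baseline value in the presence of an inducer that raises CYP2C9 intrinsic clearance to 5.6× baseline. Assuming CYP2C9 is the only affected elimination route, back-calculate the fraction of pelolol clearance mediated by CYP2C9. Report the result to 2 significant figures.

0.63

CL'/CL = 1 / 0.257 = 3.891
5.6·fm + (1 − fm) = 3.891
fm = (3.891 − 1) / (5.6 − 1) = 0.63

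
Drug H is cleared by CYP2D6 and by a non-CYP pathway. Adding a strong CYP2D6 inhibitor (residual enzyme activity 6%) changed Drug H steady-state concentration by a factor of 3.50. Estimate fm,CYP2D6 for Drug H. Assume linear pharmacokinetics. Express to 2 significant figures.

0.76

CL'/CL = 1 / 3.50 = 0.2857
0.06·fm + (1 − fm) = 0.2857
fm = (0.2857 − 1) / (0.06 − 1) = 0.76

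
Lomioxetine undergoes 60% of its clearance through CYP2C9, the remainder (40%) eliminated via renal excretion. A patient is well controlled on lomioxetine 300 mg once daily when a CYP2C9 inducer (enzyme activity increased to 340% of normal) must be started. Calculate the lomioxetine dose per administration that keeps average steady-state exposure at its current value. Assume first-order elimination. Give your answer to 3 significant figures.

732 mg

The CYP2C9 pathway (60% of clearance) rises to 3.4× activity: 0.6 × 3.4 = 2.04.
Non-CYP routes (40%) are unchanged.
CL_new/CL_old = 2.04 + 0.4 = 2.44.
Css,avg = (dose rate)/CL, so holding Css fixed requires dose ∝ CL: 300 × 2.44 = 732 mg.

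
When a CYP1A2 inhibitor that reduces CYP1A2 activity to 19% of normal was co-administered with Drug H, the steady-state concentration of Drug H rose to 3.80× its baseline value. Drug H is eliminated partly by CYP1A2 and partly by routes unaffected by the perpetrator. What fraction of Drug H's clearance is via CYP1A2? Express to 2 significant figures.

0.91

Write x for the fraction cleared via CYP1A2. The observed steady-state concentration change means clearance fell to 1/3.80 = 0.2632 of baseline.
Setting x·0.19 + (1 − x) = 0.2632 and solving: x = (0.2632 − 1)/(0.19 − 1) = 0.91.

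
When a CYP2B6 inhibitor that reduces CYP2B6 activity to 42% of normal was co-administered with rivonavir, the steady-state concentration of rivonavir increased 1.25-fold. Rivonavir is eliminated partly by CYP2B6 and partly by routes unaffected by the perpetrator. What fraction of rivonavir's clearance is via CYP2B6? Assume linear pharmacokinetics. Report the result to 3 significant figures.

Let x = fm,CYP2B6. Because steady-state concentration ∝ 1/CL, relative clearance fell to 1/1.25 = 0.8.
Only the CYP2B6 route changed, so 0.8 = x·0.42 + (1 − x), giving x = 0.345.

0.345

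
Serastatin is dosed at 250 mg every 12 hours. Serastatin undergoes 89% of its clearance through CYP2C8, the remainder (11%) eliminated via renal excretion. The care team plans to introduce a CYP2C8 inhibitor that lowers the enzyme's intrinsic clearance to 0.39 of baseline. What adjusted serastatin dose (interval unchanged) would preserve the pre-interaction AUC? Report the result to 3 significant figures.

114 mg

The CYP2C8 pathway (89% of clearance) is reduced to 0.39× activity: 0.89 × 0.39 = 0.3471.
Non-CYP routes (11%) are unchanged.
New clearance relative to baseline: 0.3471 + 0.11 = 0.4571.
To maintain the same steady-state level, dose must scale with clearance: new dose = 250 × 0.4571 = 114 mg.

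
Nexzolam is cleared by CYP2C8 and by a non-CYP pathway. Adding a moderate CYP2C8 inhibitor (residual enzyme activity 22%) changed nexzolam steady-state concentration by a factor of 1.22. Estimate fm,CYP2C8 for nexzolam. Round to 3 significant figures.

0.231

Let x = fm,CYP2C8. Because steady-state concentration ∝ 1/CL, relative clearance fell to 1/1.22 = 0.8197.
Setting x·0.22 + (1 − x) = 0.8197 and solving: x = (0.8197 − 1)/(0.22 − 1) = 0.231.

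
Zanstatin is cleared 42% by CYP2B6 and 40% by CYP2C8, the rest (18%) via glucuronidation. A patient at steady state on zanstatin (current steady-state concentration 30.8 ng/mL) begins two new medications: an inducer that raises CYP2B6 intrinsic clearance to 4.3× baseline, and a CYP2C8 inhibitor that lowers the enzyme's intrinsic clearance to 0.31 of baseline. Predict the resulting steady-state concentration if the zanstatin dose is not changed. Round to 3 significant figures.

The CYP2B6 pathway (42% of clearance) increases to 4.3× activity: 0.42 × 4.3 = 1.806.
The CYP2C8 pathway (40% of clearance) is reduced to 0.31× activity: 0.4 × 0.31 = 0.124.
The remaining 18% of clearance is unaffected.
New clearance relative to baseline: 1.806 + 0.124 + 0.18 = 2.11.
New steady-state concentration = 30.8 / 2.11 = 14.6 ng/mL (concentration scales inversely with clearance).

14.6 ng/mL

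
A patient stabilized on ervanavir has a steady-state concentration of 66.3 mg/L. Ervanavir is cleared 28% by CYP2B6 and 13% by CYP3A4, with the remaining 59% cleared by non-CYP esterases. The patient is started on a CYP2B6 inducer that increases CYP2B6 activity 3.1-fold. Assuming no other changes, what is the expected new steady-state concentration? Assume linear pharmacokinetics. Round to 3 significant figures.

CYP2B6: 0.28 × 3.1 = 0.868
CYP3A4: 0.13 (unchanged)
Other: 0.59 (unchanged)
CL_new/CL_old = 0.868 + 0.13 + 0.59 = 1.588.
Steady-state concentration ∝ 1/CL, so new value = 66.3 / 1.588 = 41.8 mg/L.

41.8 mg/L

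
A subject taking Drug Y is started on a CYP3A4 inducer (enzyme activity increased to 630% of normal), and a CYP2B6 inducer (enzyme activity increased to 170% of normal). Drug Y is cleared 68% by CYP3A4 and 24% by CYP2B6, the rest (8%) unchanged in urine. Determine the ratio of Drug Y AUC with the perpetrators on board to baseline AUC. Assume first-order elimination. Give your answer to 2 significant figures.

0.21

The CYP3A4 pathway (68% of clearance) is boosted to 6.3× activity: 0.68 × 6.3 = 4.284.
The CYP2B6 pathway (24% of clearance) is boosted to 1.7× activity: 0.24 × 1.7 = 0.408.
Non-CYP routes (8%) are unchanged.
CL_new/CL_old = 4.284 + 0.408 + 0.08 = 4.772.
Because AUC varies inversely with clearance, the combined effect is 1 / 4.772 = 0.21.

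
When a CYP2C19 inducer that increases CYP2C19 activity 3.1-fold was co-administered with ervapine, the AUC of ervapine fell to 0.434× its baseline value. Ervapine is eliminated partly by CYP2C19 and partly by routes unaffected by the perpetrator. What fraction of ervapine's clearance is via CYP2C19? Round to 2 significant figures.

0.62

CL'/CL = 1 / 0.434 = 2.304
3.1·fm + (1 − fm) = 2.304
fm = (2.304 − 1) / (3.1 − 1) = 0.62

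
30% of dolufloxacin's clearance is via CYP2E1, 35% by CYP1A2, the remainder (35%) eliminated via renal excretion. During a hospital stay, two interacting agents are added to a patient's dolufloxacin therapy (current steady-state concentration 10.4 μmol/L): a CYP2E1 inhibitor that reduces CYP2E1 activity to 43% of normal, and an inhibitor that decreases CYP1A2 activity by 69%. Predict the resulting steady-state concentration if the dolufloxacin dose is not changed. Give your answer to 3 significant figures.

17.7 μmol/L

CYP2E1: 0.3 × 0.43 = 0.129
CYP1A2: 0.35 × 0.31 = 0.1085
Other: 0.35 (unchanged)
CL_new/CL_old = 0.129 + 0.1085 + 0.35 = 0.5875.
Dividing the baseline by the relative clearance: 10.4 / 0.5875 = 17.7 μmol/L.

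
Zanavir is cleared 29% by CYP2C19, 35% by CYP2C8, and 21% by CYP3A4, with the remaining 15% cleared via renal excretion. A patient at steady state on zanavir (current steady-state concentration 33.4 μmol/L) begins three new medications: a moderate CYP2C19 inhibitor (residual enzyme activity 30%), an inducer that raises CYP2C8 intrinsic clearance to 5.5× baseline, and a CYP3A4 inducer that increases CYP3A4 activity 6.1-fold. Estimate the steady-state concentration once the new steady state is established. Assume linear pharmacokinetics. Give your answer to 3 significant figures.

The CYP2C19 pathway (29% of clearance) drops to 0.3× activity: 0.29 × 0.3 = 0.087.
The CYP2C8 pathway (35% of clearance) increases to 5.5× activity: 0.35 × 5.5 = 1.925.
The CYP3A4 pathway (21% of clearance) is boosted to 6.1× activity: 0.21 × 6.1 = 1.281.
The remaining 15% of clearance is unaffected.
Relative clearance = 0.087 + 1.925 + 1.281 + 0.15 = 3.443.
New steady-state concentration = 33.4 / 3.443 = 9.70 μmol/L (concentration scales inversely with clearance).

9.70 μmol/L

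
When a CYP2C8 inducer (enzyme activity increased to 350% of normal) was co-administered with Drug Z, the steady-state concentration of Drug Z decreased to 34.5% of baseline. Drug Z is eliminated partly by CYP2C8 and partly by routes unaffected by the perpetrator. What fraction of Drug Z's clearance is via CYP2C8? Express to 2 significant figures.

0.76

Let x = fm,CYP2C8. Because steady-state concentration ∝ 1/CL, relative clearance rose to 1/0.345 = 2.899.
Only the CYP2C8 route changed, so 2.899 = x·3.5 + (1 − x), giving x = 0.76.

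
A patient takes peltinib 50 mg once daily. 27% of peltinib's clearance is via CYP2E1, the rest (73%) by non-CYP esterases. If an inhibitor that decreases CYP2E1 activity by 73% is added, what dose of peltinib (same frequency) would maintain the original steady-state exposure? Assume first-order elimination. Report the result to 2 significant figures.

40 mg

The CYP2E1 pathway (27% of clearance) drops to 0.27× activity: 0.27 × 0.27 = 0.0729.
The remaining 73% of clearance is unaffected.
Relative clearance = 0.0729 + 0.73 = 0.8029.
Css,avg = (dose rate)/CL, so holding Css fixed requires dose ∝ CL: 50 × 0.8029 = 40 mg.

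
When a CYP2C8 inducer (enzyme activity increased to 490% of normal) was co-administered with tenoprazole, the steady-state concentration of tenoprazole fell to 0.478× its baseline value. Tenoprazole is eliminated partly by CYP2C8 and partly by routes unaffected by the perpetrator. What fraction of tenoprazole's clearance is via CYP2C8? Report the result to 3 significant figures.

CL'/CL = 1 / 0.478 = 2.092
4.9·fm + (1 − fm) = 2.092
fm = (2.092 − 1) / (4.9 − 1) = 0.280

0.280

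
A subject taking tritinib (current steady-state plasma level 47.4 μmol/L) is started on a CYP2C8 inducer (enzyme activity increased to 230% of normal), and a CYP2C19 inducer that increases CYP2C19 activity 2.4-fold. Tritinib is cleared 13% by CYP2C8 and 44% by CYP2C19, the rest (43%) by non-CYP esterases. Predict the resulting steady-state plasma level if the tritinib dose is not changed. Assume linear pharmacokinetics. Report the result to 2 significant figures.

27 μmol/L

CYP2C8: 0.13 × 2.3 = 0.299
CYP2C19: 0.44 × 2.4 = 1.056
Other: 0.43 (unchanged)
CL_new/CL_old = 0.299 + 1.056 + 0.43 = 1.785.
Dividing the baseline by the relative clearance: 47.4 / 1.785 = 27 μmol/L.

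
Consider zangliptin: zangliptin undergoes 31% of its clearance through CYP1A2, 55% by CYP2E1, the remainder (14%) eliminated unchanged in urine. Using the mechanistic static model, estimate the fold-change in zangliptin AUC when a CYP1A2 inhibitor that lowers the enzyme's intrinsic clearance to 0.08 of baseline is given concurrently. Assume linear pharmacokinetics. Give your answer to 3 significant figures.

1.40

The CYP1A2 pathway (31% of clearance) falls to 0.08× activity: 0.31 × 0.08 = 0.0248.
CYP2E1 (55%) and the residual 14% are unaffected.
Relative clearance = 0.0248 + 0.55 + 0.14 = 0.7148.
AUC is inversely proportional to clearance, so the fold-change is 1 / 0.7148 = 1.40.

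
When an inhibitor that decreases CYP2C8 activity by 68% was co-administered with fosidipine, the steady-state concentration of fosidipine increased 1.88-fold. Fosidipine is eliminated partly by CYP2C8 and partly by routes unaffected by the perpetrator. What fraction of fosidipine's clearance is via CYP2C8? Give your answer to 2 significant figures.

CL'/CL = 1 / 1.88 = 0.5319
0.32·fm + (1 − fm) = 0.5319
fm = (0.5319 − 1) / (0.32 − 1) = 0.69

0.69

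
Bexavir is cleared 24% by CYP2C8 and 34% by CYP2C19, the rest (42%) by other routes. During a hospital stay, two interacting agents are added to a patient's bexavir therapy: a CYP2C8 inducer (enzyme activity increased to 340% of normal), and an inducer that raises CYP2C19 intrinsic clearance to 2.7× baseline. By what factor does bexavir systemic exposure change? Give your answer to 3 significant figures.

The CYP2C8 pathway (24% of clearance) is boosted to 3.4× activity: 0.24 × 3.4 = 0.816.
The CYP2C19 pathway (34% of clearance) rises to 2.7× activity: 0.34 × 2.7 = 0.918.
Non-CYP routes (42%) are unchanged.
Relative clearance = 0.816 + 0.918 + 0.42 = 2.154.
Net systemic exposure ratio = 1 / 2.154 = 0.464.

0.464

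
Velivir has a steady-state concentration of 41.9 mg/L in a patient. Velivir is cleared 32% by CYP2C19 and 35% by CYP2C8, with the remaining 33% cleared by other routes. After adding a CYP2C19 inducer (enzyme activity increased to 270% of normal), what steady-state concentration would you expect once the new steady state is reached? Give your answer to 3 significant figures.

CYP2C19: 0.32 × 2.7 = 0.864
CYP2C8: 0.35 (unchanged)
Other: 0.33 (unchanged)
New clearance relative to baseline: 0.864 + 0.35 + 0.33 = 1.544.
Steady-state concentration ∝ 1/CL, so new value = 41.9 / 1.544 = 27.1 mg/L.

27.1 mg/L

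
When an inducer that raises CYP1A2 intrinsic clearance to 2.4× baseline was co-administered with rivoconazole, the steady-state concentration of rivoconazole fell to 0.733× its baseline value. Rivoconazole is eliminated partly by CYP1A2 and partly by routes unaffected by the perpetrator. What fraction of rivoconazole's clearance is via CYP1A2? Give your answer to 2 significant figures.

Call the CYP1A2 fraction fm. After the interaction, CL_new/CL_old = fm × 2.4 + (1 − fm).
Steady-state concentration ratio = 1 / (new CL fraction), so new CL fraction = 1 / 0.733 = 1.364.
fm × 2.4 + 1 − fm = 1.364  ⇒  fm × (2.4 − 1) = 0.3643  ⇒  fm = 0.26.

0.26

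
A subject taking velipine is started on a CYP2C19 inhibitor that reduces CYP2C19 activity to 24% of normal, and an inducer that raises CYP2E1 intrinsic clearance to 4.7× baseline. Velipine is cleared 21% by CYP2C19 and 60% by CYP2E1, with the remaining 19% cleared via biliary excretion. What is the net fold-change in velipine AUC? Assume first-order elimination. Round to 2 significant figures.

The CYP2C19 pathway (21% of clearance) drops to 0.24× activity: 0.21 × 0.24 = 0.0504.
The CYP2E1 pathway (60% of clearance) increases to 4.7× activity: 0.6 × 4.7 = 2.82.
Non-CYP routes (19%) are unchanged.
New clearance relative to baseline: 0.0504 + 2.82 + 0.19 = 3.0604.
Net AUC ratio = 1 / 3.0604 = 0.33.

0.33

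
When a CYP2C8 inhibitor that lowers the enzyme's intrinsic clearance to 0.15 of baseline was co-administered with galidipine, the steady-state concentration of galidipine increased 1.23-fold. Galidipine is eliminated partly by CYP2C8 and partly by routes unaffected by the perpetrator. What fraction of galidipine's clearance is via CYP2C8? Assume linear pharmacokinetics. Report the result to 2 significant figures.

0.22

Let x = fm,CYP2C8. Because steady-state concentration ∝ 1/CL, relative clearance fell to 1/1.23 = 0.813.
Setting x·0.15 + (1 − x) = 0.813 and solving: x = (0.813 − 1)/(0.15 − 1) = 0.22.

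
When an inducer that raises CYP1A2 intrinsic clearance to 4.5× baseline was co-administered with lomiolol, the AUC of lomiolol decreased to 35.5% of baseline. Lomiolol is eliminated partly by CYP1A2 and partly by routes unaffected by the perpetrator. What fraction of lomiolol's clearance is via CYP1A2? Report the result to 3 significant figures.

CL'/CL = 1 / 0.355 = 2.817
4.5·fm + (1 − fm) = 2.817
fm = (2.817 − 1) / (4.5 − 1) = 0.519

0.519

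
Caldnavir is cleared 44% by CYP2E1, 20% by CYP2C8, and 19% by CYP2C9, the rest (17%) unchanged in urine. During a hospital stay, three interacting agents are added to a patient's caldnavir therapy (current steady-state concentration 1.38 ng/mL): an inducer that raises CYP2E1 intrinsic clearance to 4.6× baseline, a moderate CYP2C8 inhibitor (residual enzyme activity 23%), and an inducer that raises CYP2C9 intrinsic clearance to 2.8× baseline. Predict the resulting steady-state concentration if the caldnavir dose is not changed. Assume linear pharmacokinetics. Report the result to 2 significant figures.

0.50 ng/mL

The CYP2E1 pathway (44% of clearance) rises to 4.6× activity: 0.44 × 4.6 = 2.024.
The CYP2C8 pathway (20% of clearance) is reduced to 0.23× activity: 0.2 × 0.23 = 0.046.
The CYP2C9 pathway (19% of clearance) rises to 2.8× activity: 0.19 × 2.8 = 0.532.
The remaining 17% of clearance is unaffected.
New clearance relative to baseline: 2.024 + 0.046 + 0.532 + 0.17 = 2.772.
Steady-state concentration ∝ 1/CL: new value = 1.38 / 2.772 = 0.50 ng/mL.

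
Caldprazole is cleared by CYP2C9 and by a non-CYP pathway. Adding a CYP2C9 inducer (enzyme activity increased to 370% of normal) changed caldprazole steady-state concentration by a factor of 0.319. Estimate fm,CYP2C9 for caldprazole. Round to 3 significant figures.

CL'/CL = 1 / 0.319 = 3.135
3.7·fm + (1 − fm) = 3.135
fm = (3.135 − 1) / (3.7 − 1) = 0.791

0.791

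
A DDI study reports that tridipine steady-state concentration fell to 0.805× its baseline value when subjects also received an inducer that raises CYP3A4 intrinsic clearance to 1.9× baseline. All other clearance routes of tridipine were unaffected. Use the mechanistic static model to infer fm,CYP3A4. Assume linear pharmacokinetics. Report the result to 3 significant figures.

Let fm be the CYP3A4 fraction. New clearance relative to baseline = fm × 1.9 + (1 − fm).
Steady-state concentration ratio = 1 / (new CL fraction), so new CL fraction = 1 / 0.805 = 1.242.
fm × 1.9 + 1 − fm = 1.242  ⇒  fm × (1.9 − 1) = 0.2422  ⇒  fm = 0.269.

0.269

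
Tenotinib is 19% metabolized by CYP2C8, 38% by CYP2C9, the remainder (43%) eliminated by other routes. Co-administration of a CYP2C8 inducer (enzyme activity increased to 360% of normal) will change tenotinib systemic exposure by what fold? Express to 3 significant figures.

0.669

CYP2C8: 0.19 × 3.6 = 0.684
CYP2C9: 0.38 (unchanged)
Other: 0.43 (unchanged)
Relative clearance = 0.684 + 0.38 + 0.43 = 1.494.
Since systemic exposure ∝ 1/CL, the ratio is 1 / 1.494 = 0.669.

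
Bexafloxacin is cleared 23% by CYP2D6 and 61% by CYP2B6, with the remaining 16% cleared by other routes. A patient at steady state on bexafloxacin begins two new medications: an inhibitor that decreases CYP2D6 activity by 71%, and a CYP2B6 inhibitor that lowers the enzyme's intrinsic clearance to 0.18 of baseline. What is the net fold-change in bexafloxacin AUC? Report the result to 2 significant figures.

CYP2D6: 0.23 × 0.29 = 0.0667
CYP2B6: 0.61 × 0.18 = 0.1098
Other: 0.16 (unchanged)
New clearance relative to baseline: 0.0667 + 0.1098 + 0.16 = 0.3365.
Because AUC varies inversely with clearance, the combined effect is 1 / 0.3365 = 3.0.

3.0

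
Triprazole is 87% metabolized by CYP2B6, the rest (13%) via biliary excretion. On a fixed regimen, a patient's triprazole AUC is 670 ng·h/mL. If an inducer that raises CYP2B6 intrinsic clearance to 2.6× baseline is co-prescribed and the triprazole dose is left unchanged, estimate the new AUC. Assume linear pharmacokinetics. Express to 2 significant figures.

2.8 × 10² ng·h/mL

CYP2B6: 0.87 × 2.6 = 2.262
Other: 0.13 (unchanged)
Relative clearance = 2.262 + 0.13 = 2.392.
New AUC = baseline ÷ relative clearance = 670 / 2.392 = 2.8 × 10² ng·h/mL.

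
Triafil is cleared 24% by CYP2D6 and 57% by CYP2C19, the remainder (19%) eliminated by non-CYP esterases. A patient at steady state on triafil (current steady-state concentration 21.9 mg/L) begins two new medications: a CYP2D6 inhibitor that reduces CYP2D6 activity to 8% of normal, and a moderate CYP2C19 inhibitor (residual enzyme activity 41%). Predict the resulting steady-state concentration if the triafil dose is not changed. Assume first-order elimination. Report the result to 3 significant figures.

49.4 mg/L

CYP2D6: 0.24 × 0.08 = 0.0192
CYP2C19: 0.57 × 0.41 = 0.2337
Other: 0.19 (unchanged)
New clearance relative to baseline: 0.0192 + 0.2337 + 0.19 = 0.4429.
New steady-state concentration = 21.9 / 0.4429 = 49.4 mg/L (concentration scales inversely with clearance).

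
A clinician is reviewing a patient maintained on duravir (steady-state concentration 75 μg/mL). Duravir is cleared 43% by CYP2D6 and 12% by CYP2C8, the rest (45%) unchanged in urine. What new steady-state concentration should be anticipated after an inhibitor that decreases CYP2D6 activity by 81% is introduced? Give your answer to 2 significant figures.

1.2 × 10² μg/mL

The CYP2D6 pathway (43% of clearance) falls to 0.19× activity: 0.43 × 0.19 = 0.0817.
CYP2C8 (12%) and the residual 45% are unaffected.
CL_new/CL_old = 0.0817 + 0.12 + 0.45 = 0.6517.
With dosing unchanged, steady-state concentration scales as 1/CL: 75 / 0.6517 = 1.2 × 10² μg/mL.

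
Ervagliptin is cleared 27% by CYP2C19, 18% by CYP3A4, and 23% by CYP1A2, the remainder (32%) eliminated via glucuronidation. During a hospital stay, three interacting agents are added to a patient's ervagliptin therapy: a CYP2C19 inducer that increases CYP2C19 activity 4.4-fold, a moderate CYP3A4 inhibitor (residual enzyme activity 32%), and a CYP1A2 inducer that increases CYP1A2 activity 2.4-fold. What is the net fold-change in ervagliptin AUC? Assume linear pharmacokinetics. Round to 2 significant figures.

The CYP2C19 pathway (27% of clearance) is boosted to 4.4× activity: 0.27 × 4.4 = 1.188.
The CYP3A4 pathway (18% of clearance) falls to 0.32× activity: 0.18 × 0.32 = 0.0576.
The CYP1A2 pathway (23% of clearance) is boosted to 2.4× activity: 0.23 × 2.4 = 0.552.
Non-CYP routes (32%) are unchanged.
New clearance relative to baseline: 1.188 + 0.0576 + 0.552 + 0.32 = 2.1176.
Because AUC varies inversely with clearance, the combined effect is 1 / 2.1176 = 0.47.

0.47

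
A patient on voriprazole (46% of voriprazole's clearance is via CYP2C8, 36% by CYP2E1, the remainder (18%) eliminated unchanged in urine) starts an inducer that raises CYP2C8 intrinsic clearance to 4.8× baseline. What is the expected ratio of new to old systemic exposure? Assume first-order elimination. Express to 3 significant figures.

0.364

CYP2C8: 0.46 × 4.8 = 2.208
CYP2E1: 0.36 (unchanged)
Other: 0.18 (unchanged)
CL_new/CL_old = 2.208 + 0.36 + 0.18 = 2.748.
Since systemic exposure ∝ 1/CL, the ratio is 1 / 2.748 = 0.364.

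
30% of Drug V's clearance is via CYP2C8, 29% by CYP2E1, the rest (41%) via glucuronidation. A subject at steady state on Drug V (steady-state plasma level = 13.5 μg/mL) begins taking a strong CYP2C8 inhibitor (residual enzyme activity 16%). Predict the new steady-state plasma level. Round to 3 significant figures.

18.0 μg/mL

CYP2C8: 0.3 × 0.16 = 0.048
CYP2E1: 0.29 (unchanged)
Other: 0.41 (unchanged)
CL_new/CL_old = 0.048 + 0.29 + 0.41 = 0.748.
Steady-state plasma level ∝ 1/CL, so new value = 13.5 / 0.748 = 18.0 μg/mL.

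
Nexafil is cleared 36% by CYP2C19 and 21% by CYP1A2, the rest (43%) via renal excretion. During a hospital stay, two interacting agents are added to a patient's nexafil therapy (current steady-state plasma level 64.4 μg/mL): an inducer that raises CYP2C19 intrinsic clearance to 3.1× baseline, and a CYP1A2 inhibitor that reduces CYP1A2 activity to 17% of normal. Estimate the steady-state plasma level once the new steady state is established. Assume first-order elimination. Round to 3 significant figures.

The CYP2C19 pathway (36% of clearance) is boosted to 3.1× activity: 0.36 × 3.1 = 1.116.
The CYP1A2 pathway (21% of clearance) is reduced to 0.17× activity: 0.21 × 0.17 = 0.0357.
The remaining 43% of clearance is unaffected.
CL_new/CL_old = 1.116 + 0.0357 + 0.43 = 1.5817.
Steady-state plasma level ∝ 1/CL: new value = 64.4 / 1.5817 = 40.7 μg/mL.

40.7 μg/mL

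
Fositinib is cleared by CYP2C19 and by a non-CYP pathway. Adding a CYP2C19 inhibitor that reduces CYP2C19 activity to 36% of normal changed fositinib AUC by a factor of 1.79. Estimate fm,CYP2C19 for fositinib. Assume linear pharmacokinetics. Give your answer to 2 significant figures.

Let x = fm,CYP2C19. Because AUC ∝ 1/CL, relative clearance fell to 1/1.79 = 0.5587.
Only the CYP2C19 route changed, so 0.5587 = x·0.36 + (1 − x), giving x = 0.69.

0.69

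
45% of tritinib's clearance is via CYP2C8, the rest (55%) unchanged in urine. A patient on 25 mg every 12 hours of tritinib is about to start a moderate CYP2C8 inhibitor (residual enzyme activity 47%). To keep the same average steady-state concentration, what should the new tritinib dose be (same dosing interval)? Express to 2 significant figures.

The CYP2C8 pathway (45% of clearance) falls to 0.47× activity: 0.45 × 0.47 = 0.2115.
The remaining 55% of clearance is unaffected.
New clearance relative to baseline: 0.2115 + 0.55 = 0.7615.
To maintain the same steady-state level, dose must scale with clearance: new dose = 25 × 0.7615 = 19 mg.

19 mg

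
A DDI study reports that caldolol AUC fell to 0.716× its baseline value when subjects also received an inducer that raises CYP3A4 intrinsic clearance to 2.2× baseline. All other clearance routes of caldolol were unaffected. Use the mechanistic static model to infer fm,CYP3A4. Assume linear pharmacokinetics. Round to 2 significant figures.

0.33

CL'/CL = 1 / 0.716 = 1.397
2.2·fm + (1 − fm) = 1.397
fm = (1.397 − 1) / (2.2 − 1) = 0.33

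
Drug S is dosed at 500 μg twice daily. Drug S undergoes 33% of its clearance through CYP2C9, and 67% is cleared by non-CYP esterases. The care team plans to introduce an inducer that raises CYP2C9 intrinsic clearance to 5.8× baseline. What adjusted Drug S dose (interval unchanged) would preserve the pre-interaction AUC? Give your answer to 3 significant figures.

1.29 × 10³ μg

The CYP2C9 pathway (33% of clearance) rises to 5.8× activity: 0.33 × 5.8 = 1.914.
The remaining 67% of clearance is unaffected.
CL_new/CL_old = 1.914 + 0.67 = 2.584.
To maintain the same steady-state level, dose must scale with clearance: new dose = 500 × 2.584 = 1.29 × 10³ μg.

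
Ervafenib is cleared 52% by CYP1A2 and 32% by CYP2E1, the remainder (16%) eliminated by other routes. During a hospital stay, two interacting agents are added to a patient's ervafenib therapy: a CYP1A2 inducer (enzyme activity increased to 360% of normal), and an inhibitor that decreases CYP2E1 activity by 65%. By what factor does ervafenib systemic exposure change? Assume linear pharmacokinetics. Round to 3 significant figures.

0.466

The CYP1A2 pathway (52% of clearance) is boosted to 3.6× activity: 0.52 × 3.6 = 1.872.
The CYP2E1 pathway (32% of clearance) drops to 0.35× activity: 0.32 × 0.35 = 0.112.
The remaining 16% of clearance is unaffected.
CL_new/CL_old = 1.872 + 0.112 + 0.16 = 2.144.
Net systemic exposure ratio = 1 / 2.144 = 0.466.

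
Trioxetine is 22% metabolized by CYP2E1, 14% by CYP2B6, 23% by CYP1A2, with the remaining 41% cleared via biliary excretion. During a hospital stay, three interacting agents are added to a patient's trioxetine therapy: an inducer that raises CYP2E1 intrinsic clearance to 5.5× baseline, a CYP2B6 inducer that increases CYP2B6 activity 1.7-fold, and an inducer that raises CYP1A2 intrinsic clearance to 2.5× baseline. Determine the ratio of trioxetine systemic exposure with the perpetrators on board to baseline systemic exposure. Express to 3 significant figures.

The CYP2E1 pathway (22% of clearance) is boosted to 5.5× activity: 0.22 × 5.5 = 1.21.
The CYP2B6 pathway (14% of clearance) is boosted to 1.7× activity: 0.14 × 1.7 = 0.238.
The CYP1A2 pathway (23% of clearance) is boosted to 2.5× activity: 0.23 × 2.5 = 0.575.
The remaining 41% of clearance is unaffected.
CL_new/CL_old = 1.21 + 0.238 + 0.575 + 0.41 = 2.433.
Net systemic exposure ratio = 1 / 2.433 = 0.411.

0.411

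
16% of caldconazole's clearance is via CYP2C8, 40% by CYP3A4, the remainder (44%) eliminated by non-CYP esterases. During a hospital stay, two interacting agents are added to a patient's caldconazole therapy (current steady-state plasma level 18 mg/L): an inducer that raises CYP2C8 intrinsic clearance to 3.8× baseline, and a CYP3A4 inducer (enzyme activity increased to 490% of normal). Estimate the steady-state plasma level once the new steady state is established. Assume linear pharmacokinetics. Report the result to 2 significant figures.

6.0 mg/L

The CYP2C8 pathway (16% of clearance) is boosted to 3.8× activity: 0.16 × 3.8 = 0.608.
The CYP3A4 pathway (40% of clearance) increases to 4.9× activity: 0.4 × 4.9 = 1.96.
The remaining 44% of clearance is unaffected.
CL_new/CL_old = 0.608 + 1.96 + 0.44 = 3.008.
New steady-state plasma level = 18 / 3.008 = 6.0 mg/L (concentration scales inversely with clearance).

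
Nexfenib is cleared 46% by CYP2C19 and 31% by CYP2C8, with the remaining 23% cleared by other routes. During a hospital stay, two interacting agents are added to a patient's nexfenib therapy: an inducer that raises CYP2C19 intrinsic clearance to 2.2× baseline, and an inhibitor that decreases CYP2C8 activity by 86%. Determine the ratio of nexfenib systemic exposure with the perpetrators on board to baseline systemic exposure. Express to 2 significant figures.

The CYP2C19 pathway (46% of clearance) rises to 2.2× activity: 0.46 × 2.2 = 1.012.
The CYP2C8 pathway (31% of clearance) falls to 0.14× activity: 0.31 × 0.14 = 0.0434.
Non-CYP routes (23%) are unchanged.
New clearance relative to baseline: 1.012 + 0.0434 + 0.23 = 1.2854.
Because systemic exposure varies inversely with clearance, the combined effect is 1 / 1.2854 = 0.78.

0.78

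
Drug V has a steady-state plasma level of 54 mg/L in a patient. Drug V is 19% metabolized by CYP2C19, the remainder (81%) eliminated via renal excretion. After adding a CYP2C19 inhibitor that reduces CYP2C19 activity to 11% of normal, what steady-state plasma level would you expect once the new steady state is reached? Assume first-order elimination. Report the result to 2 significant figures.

65 mg/L

The CYP2C19 pathway (19% of clearance) drops to 0.11× activity: 0.19 × 0.11 = 0.0209.
Non-CYP routes (81%) are unchanged.
CL_new/CL_old = 0.0209 + 0.81 = 0.8309.
With dosing unchanged, steady-state plasma level scales as 1/CL: 54 / 0.8309 = 65 mg/L.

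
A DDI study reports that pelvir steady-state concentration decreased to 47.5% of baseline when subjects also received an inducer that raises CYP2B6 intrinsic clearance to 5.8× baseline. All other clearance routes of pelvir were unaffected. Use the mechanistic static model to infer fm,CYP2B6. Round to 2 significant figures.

CL'/CL = 1 / 0.475 = 2.105
5.8·fm + (1 − fm) = 2.105
fm = (2.105 − 1) / (5.8 − 1) = 0.23

0.23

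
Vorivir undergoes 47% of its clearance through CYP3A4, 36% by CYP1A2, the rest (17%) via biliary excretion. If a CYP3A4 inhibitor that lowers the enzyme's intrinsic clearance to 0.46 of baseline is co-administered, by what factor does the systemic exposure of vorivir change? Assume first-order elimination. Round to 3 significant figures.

The CYP3A4 pathway (47% of clearance) falls to 0.46× activity: 0.47 × 0.46 = 0.2162.
CYP1A2 (36%) and the residual 17% are unaffected.
New clearance relative to baseline: 0.2162 + 0.36 + 0.17 = 0.7462.
Systemic exposure ratio = CL_old/CL_new = 1 / 0.7462 = 1.34.

1.34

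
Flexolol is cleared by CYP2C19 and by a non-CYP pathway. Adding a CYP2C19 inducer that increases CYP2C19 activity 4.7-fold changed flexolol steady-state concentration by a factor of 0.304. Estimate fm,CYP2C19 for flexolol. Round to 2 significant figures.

Let fm be the CYP2C19 fraction. New clearance relative to baseline = fm × 4.7 + (1 − fm).
Steady-state concentration ratio = 1 / (new CL fraction), so new CL fraction = 1 / 0.304 = 3.289.
fm × 4.7 + 1 − fm = 3.289  ⇒  fm × (4.7 − 1) = 2.289  ⇒  fm = 0.62.

0.62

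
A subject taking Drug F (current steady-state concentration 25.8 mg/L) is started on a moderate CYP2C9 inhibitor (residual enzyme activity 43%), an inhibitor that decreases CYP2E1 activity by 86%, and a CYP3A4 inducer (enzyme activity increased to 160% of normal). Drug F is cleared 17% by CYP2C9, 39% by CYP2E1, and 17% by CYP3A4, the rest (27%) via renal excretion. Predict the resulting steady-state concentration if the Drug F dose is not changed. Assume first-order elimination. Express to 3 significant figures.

CYP2C9: 0.17 × 0.43 = 0.0731
CYP2E1: 0.39 × 0.14 = 0.0546
CYP3A4: 0.17 × 1.6 = 0.272
Other: 0.27 (unchanged)
CL_new/CL_old = 0.0731 + 0.0546 + 0.272 + 0.27 = 0.6697.
Steady-state concentration ∝ 1/CL: new value = 25.8 / 0.6697 = 38.5 mg/L.

38.5 mg/L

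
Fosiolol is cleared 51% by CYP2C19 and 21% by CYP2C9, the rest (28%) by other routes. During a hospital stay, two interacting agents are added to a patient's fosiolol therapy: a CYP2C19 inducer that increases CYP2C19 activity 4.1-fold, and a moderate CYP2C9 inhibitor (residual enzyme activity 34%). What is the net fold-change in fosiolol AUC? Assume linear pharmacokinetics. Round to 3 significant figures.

0.409

The CYP2C19 pathway (51% of clearance) rises to 4.1× activity: 0.51 × 4.1 = 2.091.
The CYP2C9 pathway (21% of clearance) drops to 0.34× activity: 0.21 × 0.34 = 0.0714.
Non-CYP routes (28%) are unchanged.
New clearance relative to baseline: 2.091 + 0.0714 + 0.28 = 2.4424.
Net AUC ratio = 1 / 2.4424 = 0.409.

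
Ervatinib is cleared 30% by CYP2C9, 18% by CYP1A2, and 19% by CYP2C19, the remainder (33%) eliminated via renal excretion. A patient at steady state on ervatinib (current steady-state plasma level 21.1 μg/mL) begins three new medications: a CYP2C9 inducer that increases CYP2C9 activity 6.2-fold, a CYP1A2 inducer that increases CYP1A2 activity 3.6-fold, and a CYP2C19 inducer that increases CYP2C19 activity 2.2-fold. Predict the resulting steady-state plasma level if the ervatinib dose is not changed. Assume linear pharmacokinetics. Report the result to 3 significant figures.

6.48 μg/mL

The CYP2C9 pathway (30% of clearance) is boosted to 6.2× activity: 0.3 × 6.2 = 1.86.
The CYP1A2 pathway (18% of clearance) rises to 3.6× activity: 0.18 × 3.6 = 0.648.
The CYP2C19 pathway (19% of clearance) is boosted to 2.2× activity: 0.19 × 2.2 = 0.418.
Non-CYP routes (33%) are unchanged.
New clearance relative to baseline: 1.86 + 0.648 + 0.418 + 0.33 = 3.256.
Steady-state plasma level ∝ 1/CL: new value = 21.1 / 3.256 = 6.48 μg/mL.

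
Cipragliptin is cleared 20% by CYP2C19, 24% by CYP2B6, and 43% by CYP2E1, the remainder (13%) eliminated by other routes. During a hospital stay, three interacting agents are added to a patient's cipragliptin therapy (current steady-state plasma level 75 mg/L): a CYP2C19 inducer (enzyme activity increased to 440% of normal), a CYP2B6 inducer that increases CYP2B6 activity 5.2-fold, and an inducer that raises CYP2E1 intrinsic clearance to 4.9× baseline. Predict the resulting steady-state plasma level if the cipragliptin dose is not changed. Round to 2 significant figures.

The CYP2C19 pathway (20% of clearance) increases to 4.4× activity: 0.2 × 4.4 = 0.88.
The CYP2B6 pathway (24% of clearance) increases to 5.2× activity: 0.24 × 5.2 = 1.248.
The CYP2E1 pathway (43% of clearance) rises to 4.9× activity: 0.43 × 4.9 = 2.107.
The remaining 13% of clearance is unaffected.
New clearance relative to baseline: 0.88 + 1.248 + 2.107 + 0.13 = 4.365.
Dividing the baseline by the relative clearance: 75 / 4.365 = 17 mg/L.

17 mg/L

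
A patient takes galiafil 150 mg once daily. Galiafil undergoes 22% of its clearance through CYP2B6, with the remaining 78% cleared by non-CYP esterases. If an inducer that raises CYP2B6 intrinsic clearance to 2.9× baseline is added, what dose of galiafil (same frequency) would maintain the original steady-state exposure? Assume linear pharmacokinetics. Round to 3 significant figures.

CYP2B6: 0.22 × 2.9 = 0.638
Other: 0.78 (unchanged)
New clearance relative to baseline: 0.638 + 0.78 = 1.418.
Css,avg = (dose rate)/CL, so holding Css fixed requires dose ∝ CL: 150 × 1.418 = 213 mg.

213 mg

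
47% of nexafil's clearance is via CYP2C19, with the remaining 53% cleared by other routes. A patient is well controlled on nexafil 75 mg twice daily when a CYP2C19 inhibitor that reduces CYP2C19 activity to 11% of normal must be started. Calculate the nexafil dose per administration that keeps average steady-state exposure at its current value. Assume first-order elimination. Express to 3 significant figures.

43.6 mg

The CYP2C19 pathway (47% of clearance) drops to 0.11× activity: 0.47 × 0.11 = 0.0517.
The remaining 53% of clearance is unaffected.
Relative clearance = 0.0517 + 0.53 = 0.5817.
Exposure is unchanged when dose changes in proportion to clearance. New dose = 75 mg × 0.5817 = 43.6 mg.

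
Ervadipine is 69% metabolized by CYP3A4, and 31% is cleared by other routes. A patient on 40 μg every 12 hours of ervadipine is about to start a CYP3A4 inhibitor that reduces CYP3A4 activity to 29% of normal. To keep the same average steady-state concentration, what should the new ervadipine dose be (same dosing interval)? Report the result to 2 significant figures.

20 μg

The CYP3A4 pathway (69% of clearance) falls to 0.29× activity: 0.69 × 0.29 = 0.2001.
Non-CYP routes (31%) are unchanged.
Relative clearance = 0.2001 + 0.31 = 0.5101.
Css,avg = (dose rate)/CL, so holding Css fixed requires dose ∝ CL: 40 × 0.5101 = 20 μg.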